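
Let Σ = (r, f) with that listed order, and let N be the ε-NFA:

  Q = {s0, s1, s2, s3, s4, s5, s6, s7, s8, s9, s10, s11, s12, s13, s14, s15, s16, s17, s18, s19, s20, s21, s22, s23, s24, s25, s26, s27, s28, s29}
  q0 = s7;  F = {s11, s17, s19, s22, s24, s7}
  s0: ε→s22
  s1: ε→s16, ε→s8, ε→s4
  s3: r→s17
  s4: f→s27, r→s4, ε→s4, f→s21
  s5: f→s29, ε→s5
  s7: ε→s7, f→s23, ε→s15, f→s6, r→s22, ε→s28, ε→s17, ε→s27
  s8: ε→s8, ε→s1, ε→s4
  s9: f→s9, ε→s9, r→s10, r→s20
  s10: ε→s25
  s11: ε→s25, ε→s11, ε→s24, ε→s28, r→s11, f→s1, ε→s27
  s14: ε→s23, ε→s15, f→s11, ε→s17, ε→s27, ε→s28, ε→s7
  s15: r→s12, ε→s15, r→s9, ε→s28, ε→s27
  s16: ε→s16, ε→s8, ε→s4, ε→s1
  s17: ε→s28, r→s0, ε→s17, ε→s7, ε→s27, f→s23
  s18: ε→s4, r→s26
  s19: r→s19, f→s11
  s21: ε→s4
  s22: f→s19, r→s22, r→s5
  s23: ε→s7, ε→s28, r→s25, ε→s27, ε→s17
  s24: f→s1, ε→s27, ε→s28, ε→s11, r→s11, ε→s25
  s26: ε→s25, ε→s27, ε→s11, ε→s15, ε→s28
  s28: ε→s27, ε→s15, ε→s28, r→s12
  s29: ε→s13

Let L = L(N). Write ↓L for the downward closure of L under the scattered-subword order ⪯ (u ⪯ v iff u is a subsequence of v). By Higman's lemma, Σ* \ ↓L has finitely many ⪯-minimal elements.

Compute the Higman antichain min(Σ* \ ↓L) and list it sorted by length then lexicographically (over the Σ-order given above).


|Q|=30, |F|=6, |δ|=85 (57 ε).
min D↑ (5 st, q0=0, F={4}): 0:r→1,f→0 1:r→1,f→2 2:r→2,f→3 3:r→3,f→4 4:r→4,f→4 (ε-aug+det+¬).
'rfff': N↓-sim [25, 21, 18, 15, 10] end={s1,s10,s16,s20,s21,s25,s27,s4,s8,s9} ∉↓L; 4/4 single-dels accept.
1 obstructions.

min(Σ*\↓L) = [rfff].


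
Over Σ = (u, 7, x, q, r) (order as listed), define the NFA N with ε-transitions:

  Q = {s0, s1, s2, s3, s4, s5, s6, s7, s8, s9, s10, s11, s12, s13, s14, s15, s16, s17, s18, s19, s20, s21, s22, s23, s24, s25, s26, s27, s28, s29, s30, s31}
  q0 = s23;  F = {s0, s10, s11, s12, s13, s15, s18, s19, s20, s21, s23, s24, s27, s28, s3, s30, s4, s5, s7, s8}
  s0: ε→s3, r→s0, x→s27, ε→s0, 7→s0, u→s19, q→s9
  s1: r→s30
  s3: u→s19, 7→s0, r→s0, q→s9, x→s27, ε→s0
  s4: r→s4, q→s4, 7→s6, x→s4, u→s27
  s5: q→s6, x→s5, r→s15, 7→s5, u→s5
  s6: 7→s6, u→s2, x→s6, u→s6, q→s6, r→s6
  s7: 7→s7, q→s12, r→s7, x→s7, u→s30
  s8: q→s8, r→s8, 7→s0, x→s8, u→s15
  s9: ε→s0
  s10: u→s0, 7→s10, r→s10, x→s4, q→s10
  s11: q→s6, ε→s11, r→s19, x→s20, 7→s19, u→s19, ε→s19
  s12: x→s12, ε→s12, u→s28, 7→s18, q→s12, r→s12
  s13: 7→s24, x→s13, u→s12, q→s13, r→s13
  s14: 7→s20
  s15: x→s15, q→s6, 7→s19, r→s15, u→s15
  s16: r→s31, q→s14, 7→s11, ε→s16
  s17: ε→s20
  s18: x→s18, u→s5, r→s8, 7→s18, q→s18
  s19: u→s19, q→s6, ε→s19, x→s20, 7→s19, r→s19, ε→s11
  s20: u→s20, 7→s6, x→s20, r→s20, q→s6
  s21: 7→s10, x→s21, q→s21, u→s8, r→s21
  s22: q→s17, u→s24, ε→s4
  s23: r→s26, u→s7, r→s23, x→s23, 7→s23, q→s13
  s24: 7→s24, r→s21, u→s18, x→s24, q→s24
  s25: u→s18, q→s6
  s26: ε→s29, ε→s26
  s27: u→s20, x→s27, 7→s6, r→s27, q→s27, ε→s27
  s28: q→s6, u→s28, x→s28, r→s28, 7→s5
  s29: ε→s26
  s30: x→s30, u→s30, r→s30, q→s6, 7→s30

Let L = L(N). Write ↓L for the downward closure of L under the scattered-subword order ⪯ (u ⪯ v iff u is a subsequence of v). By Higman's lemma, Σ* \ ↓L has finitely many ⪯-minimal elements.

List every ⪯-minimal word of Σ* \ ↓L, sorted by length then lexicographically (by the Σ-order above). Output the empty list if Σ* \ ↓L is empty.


|Q|=32, |F|=20, |δ|=132 (16 ε).
min D↑ (19 st, q0=0, F={6}): 0:u→1,7→0,x→0,q→2,r→0 1:u→3,7→1,x→1,q→4,r→1 2:u→4,7→5,x→2,q→2,r→2 3:u→3,7→3,x→3,q→6,r→3 4:u→7,7→8,x→4,q→4,r→4 5:u→8,7→5,x→5,q→5,r→9 6:u→6,7→6,x→6,q→6,r→6 7:u→7,7→10,x→7,q→6,r→7 8:u→10,7→8,x→8,q→8,r→11 9:u→11,7→12,x→9,q→9,r→9 10:u→10,7→10,x→10,q→6,r→13 11:u→13,7→14,x→11,q→11,r→11 12:u→14,7→12,x→15,q→12,r→12 13:u→13,7→16,x→13,q→6,r→13 14:u→16,7→14,x→17,q→14,r→14 15:u→17,7→6,x→15,q→15,r→15 16:u→16,7→16,x→18,q→6,r→16 17:u→18,7→6,x→17,q→17,r→17 18:u→18,7→6,x→18,q→6,r→18 (ε-aug+det+¬).
'uuq': run [25, 17, 9, 2] end={s2,s6} rej; 3/3 single-dels accept.
'q7r7x7': run [25, 20, 17, 14, 11, 5, 2] end={s2,s6} rej; 6/6 del acc.
2 words, ⪯-incomp.

min(Σ*\↓L) = [uuq, q7r7x7].


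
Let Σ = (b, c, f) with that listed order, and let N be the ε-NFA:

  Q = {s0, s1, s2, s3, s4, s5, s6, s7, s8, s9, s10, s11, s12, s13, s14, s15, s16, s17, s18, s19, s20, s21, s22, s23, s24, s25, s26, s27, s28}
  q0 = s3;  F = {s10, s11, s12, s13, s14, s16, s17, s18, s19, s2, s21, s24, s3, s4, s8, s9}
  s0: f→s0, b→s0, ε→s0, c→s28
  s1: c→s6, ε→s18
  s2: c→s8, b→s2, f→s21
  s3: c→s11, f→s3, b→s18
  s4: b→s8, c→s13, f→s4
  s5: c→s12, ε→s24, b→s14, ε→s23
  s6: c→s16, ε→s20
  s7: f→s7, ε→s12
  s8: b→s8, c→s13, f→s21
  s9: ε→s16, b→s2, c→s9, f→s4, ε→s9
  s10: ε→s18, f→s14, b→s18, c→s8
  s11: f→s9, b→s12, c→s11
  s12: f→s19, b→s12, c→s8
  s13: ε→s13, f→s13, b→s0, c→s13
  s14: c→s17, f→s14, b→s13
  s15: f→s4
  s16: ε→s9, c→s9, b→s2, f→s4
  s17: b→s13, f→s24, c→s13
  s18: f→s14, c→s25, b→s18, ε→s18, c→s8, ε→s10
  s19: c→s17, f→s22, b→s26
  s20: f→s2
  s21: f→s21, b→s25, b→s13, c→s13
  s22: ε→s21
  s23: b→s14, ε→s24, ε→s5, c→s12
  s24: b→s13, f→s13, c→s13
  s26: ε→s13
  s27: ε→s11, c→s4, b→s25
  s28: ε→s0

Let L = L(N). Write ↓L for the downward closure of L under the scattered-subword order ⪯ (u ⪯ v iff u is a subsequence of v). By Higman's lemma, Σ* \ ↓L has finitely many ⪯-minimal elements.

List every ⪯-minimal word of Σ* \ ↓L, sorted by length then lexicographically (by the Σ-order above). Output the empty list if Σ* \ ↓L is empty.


|Q|=29, |F|=16, |δ|=83 (19 ε).
min D↑ (15 st, q0=0, F={13}): 0:b→1,c→2,f→0 1:b→1,c→3,f→4 2:b→5,c→2,f→6 3:b→3,c→7,f→8 4:b→7,c→9,f→4 5:b→5,c→3,f→10 6:b→11,c→6,f→12 7:b→13,c→7,f→7 8:b→7,c→7,f→8 9:b→7,c→7,f→14 10:b→7,c→9,f→8 11:b→11,c→3,f→8 12:b→3,c→7,f→12 13:b→13,c→13,f→13 14:b→7,c→7,f→7 [Hopcroft].
'bccb': |S_i|=[21, 16, 8, 3, 2] end={s0,s28} — reject; 4/4 del acc.
'bfbb': N↓-sim [21, 16, 11, 5, 2] end={s0,s28} — reject; 4/4 del acc.
'cffcb': |S_i|=[21, 17, 15, 9, 3, 2] end={s0,s28} rej; 5/5 del acc.
'bfcffb': run [21, 16, 11, 5, 4, 3, 2] end={s0,s28} ∉↓L; 6/6 single-dels accept.
4 minimals (antichain).

Antichain: [bccb, bfbb, cffcb, bfcffb].


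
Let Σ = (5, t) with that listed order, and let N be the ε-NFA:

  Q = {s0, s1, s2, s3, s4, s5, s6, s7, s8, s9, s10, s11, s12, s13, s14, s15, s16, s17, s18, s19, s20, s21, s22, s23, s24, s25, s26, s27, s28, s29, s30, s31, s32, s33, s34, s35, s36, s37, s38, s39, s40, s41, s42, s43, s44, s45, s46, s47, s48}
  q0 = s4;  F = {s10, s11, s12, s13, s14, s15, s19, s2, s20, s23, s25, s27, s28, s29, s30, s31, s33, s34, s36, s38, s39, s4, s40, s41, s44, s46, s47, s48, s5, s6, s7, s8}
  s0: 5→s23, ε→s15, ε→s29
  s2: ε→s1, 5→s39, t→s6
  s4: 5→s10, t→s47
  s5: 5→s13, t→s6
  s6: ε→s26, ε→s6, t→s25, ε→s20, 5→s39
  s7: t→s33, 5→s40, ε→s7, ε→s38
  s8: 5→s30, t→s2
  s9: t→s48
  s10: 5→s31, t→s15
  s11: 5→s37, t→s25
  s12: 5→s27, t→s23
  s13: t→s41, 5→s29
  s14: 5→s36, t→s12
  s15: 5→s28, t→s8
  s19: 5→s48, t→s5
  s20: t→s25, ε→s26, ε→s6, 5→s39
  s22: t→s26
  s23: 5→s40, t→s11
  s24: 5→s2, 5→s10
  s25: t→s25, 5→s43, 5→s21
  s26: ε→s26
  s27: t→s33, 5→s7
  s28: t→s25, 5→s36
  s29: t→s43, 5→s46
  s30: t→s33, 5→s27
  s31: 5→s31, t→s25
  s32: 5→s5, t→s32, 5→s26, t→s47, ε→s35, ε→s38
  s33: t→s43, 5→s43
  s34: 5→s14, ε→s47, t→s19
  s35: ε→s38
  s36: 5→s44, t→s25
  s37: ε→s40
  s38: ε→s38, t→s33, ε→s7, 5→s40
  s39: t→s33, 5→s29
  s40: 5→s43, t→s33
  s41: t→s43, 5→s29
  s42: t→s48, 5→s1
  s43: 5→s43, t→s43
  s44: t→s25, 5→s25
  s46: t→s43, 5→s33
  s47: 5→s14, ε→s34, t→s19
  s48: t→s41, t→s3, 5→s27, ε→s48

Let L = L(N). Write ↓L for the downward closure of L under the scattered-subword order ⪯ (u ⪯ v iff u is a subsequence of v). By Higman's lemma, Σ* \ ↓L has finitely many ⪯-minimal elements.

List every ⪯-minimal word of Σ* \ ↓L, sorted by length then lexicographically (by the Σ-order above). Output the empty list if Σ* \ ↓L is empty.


min(Σ*\↓L) = [55t5, tt5tt, t55555, t5tt55, ttt55t, ttttt5].

|Q|=49, |F|=32, |δ|=99 (20 ε).
min D↑ (30 st, q0=0, F={14}): 0:5→1,t→2 1:5→3,t→4 2:5→5,t→6 3:5→3,t→7 4:5→8,t→9 5:5→10,t→11 6:5→12,t→13 7:5→14,t→7 8:5→10,t→7 9:5→15,t→16 10:5→17,t→7 11:5→18,t→19 12:5→18,t→20 13:5→21,t→22 14:5→14,t→14 15:5→18,t→23 16:5→24,t→22 17:5→7,t→7 18:5→25,t→23 19:5→26,t→27 20:5→28,t→14 21:5→28,t→20 22:5→24,t→7 23:5→14,t→14 24:5→28,t→23 25:5→26,t→23 26:5→14,t→23 27:5→26,t→7 28:5→29,t→14 29:5→23,t→14 [Hopcroft].
'55t5': |S_i|=[38, 33, 17, 4, 2] end={s21,s43} rej; 4/4 single-dels accept.
'tt5tt': N↓-sim [38, 35, 28, 16, 6, 1] end={s43} ∉↓L; 5/5 deletions ∈↓L.
't55555': run [38, 35, 24, 13, 9, 5, 2] end={s21,s43} — reject; 6/6 deletions ∈↓L.
't5tt55': |S_i|=[38, 35, 24, 16, 8, 5, 1] end={s43} rej; 6/6 single-dels accept.
'ttt55t': run [38, 35, 28, 20, 10, 4, 1] end={s43} rej; 6/6 single-dels accept.
'ttttt5': N↓-sim [38, 35, 28, 20, 14, 4, 2] end={s21,s43} rej; 6/6 deletions ∈↓L.
6 obstructions.


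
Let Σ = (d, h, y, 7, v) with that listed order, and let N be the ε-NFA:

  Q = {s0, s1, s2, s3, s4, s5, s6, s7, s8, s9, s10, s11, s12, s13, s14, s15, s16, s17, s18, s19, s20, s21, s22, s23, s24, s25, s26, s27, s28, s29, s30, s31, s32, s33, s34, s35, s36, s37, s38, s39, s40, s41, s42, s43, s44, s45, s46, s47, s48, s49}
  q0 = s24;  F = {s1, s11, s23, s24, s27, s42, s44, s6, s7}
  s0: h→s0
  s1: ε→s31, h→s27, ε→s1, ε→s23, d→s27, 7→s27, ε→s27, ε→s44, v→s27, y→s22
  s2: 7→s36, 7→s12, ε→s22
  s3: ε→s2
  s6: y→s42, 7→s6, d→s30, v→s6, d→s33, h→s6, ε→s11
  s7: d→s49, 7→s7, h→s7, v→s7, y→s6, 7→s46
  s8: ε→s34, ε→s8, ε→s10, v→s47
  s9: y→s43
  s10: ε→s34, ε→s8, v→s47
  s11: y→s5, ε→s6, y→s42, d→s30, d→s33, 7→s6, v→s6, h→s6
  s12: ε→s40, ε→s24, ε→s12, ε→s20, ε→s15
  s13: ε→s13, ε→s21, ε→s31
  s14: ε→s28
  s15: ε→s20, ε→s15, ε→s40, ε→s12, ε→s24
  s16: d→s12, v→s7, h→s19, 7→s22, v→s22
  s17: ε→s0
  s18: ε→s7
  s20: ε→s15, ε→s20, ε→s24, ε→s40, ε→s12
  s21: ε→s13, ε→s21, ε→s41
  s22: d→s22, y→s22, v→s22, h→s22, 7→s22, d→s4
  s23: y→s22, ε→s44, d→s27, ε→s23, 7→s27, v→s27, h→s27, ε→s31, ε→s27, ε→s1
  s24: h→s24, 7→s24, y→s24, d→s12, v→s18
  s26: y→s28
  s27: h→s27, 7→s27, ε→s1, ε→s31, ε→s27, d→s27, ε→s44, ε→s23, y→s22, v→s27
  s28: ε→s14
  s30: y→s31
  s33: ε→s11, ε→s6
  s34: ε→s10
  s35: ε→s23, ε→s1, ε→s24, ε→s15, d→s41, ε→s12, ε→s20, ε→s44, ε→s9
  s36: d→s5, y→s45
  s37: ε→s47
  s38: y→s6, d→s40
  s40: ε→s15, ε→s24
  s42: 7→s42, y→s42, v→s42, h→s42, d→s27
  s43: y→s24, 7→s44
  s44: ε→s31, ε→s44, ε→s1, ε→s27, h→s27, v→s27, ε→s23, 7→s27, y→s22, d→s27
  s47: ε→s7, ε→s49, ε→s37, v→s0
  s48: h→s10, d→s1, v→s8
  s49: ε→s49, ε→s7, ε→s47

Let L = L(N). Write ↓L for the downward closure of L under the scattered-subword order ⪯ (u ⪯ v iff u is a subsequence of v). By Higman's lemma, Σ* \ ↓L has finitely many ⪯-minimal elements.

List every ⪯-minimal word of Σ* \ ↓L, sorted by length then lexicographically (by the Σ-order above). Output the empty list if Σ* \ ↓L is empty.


A = [vyydy].

|Q|=50, |F|=9, |δ|=153 (74 ε).
min D↑ (6 st, q0=0, F={5}): 0:d→0,h→0,y→0,7→0,v→1 1:d→1,h→1,y→2,7→1,v→1 2:d→2,h→2,y→3,7→2,v→2 3:d→4,h→3,y→3,7→3,v→3 4:d→4,h→4,y→5,7→4,v→4 5:d→5,h→5,y→5,7→5,v→5 [Hopcroft].
'vyydy': |S_i|=[25, 20, 13, 9, 7, 2] end={s22,s4} — reject; 5/5 deletions ∈↓L.
1 minimals (antichain).


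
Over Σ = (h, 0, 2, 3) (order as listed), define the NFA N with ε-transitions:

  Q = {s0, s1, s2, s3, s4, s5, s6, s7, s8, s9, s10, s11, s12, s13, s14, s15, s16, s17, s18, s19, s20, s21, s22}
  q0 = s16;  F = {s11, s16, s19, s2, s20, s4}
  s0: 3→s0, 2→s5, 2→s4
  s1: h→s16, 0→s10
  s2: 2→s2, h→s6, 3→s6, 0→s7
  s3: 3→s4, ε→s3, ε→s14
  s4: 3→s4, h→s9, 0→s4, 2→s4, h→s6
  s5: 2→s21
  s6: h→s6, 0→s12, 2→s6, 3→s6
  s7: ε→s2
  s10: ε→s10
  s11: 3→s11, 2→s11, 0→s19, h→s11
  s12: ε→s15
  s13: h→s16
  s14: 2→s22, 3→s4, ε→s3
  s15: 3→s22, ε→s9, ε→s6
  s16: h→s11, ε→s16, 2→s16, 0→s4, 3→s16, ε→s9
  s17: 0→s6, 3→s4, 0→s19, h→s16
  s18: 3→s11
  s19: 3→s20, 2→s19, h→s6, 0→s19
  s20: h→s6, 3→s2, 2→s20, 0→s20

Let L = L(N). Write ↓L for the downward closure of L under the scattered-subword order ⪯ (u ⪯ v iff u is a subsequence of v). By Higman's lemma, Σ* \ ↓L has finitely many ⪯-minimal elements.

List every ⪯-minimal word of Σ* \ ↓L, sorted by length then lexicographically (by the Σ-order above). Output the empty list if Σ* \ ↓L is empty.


A = [0h, h0333].

|Q|=23, |F|=6, |δ|=55 (10 ε).
min D↑ (7 st, q0=0, F={4}): 0:h→1,0→2,2→0,3→0 1:h→1,0→3,2→1,3→1 2:h→4,0→2,2→2,3→2 3:h→4,0→3,2→3,3→5 4:h→4,0→4,2→4,3→4 5:h→4,0→5,2→5,3→6 6:h→4,0→6,2→6,3→4 (ε-aug+det+¬).
'0h': |S_i|=[12, 10, 5] end={s12,s15,s22,s6,s9} rej; 2/2 single-dels accept.
'h0333': N↓-sim [12, 10, 9, 8, 7, 5] end={s12,s15,s22,s6,s9} rej; 5/5 deletions ∈↓L.
2 words, ⪯-incomp.


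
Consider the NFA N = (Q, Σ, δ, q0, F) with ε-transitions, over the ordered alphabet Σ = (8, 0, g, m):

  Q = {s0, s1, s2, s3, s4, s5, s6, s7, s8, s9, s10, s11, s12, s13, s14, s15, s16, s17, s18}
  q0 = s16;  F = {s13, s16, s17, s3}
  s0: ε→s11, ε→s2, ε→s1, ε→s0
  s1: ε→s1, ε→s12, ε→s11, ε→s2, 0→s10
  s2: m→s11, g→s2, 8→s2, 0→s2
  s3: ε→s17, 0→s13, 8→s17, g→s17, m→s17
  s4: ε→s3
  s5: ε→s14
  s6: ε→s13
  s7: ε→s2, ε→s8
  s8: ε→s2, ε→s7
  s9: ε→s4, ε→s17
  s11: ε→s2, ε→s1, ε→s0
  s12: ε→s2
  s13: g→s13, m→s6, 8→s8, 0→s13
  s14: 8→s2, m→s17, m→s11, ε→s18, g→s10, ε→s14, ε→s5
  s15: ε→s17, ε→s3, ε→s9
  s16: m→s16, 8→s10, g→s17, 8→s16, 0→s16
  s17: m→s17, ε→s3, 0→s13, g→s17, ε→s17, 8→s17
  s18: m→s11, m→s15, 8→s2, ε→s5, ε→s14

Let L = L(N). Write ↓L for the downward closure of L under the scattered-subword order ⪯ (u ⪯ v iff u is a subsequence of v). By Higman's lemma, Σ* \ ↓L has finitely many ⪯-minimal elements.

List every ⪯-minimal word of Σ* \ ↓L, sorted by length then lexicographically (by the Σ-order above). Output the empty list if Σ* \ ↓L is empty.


Antichain: [g08].

|Q|=19, |F|=4, |δ|=61 (32 ε).
min D↑ (4 st, q0=0, F={3}): 0:8→0,0→0,g→1,m→0 1:8→1,0→2,g→1,m→1 2:8→3,0→2,g→2,m→2 3:8→3,0→3,g→3,m→3.
'g08': |S_i|=[13, 12, 10, 8] end={s0,s1,s10,s11,s12,s2,s7,s8} — reject; 3/3 deletions ∈↓L.
1 minimals (antichain).


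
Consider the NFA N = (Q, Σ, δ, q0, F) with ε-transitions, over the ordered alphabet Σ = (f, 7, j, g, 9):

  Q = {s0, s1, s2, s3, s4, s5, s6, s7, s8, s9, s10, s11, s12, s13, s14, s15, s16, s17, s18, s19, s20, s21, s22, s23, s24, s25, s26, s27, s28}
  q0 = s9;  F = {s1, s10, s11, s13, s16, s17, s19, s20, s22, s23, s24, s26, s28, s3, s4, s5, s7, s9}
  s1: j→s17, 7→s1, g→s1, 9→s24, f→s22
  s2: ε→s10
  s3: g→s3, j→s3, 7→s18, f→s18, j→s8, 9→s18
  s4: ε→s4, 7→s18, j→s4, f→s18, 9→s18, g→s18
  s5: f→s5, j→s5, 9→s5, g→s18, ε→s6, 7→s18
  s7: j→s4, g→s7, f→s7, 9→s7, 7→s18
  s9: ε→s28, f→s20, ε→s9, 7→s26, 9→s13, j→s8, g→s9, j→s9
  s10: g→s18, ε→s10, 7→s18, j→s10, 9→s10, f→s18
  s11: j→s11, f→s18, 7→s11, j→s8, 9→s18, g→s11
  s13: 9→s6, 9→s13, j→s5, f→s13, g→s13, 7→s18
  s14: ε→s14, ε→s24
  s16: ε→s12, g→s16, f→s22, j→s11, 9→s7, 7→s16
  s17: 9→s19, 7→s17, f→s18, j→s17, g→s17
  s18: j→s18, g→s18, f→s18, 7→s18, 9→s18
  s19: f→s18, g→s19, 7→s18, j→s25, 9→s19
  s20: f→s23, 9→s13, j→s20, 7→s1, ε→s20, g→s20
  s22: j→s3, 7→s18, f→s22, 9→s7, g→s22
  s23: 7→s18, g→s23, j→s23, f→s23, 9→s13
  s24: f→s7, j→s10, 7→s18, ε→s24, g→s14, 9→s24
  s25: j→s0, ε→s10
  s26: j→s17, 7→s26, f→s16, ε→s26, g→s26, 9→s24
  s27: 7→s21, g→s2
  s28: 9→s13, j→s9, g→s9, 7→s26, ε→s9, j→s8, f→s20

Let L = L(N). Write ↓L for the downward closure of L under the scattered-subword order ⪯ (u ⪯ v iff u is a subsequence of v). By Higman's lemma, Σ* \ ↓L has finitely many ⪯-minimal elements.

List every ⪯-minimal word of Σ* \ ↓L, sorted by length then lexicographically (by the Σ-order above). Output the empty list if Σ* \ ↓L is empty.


min(Σ*\↓L) = [97, ff7, 7jf, 9jg, 7fj9].

|Q|=29, |F|=18, |δ|=117 (14 ε).
min D↑ (18 st, q0=0, F={9}): 0:f→1,7→2,j→0,g→0,9→3 1:f→4,7→5,j→1,g→1,9→3 2:f→6,7→2,j→7,g→2,9→8 3:f→3,7→9,j→10,g→3,9→3 4:f→4,7→9,j→4,g→4,9→3 5:f→11,7→5,j→7,g→5,9→8 6:f→11,7→6,j→12,g→6,9→13 7:f→9,7→7,j→7,g→7,9→14 8:f→13,7→9,j→15,g→8,9→8 9:f→9,7→9,j→9,g→9,9→9 10:f→10,7→9,j→10,g→9,9→10 11:f→11,7→9,j→16,g→11,9→13 12:f→9,7→12,j→12,g→12,9→9 13:f→13,7→9,j→17,g→13,9→13 14:f→9,7→9,j→15,g→14,9→14 15:f→9,7→9,j→15,g→9,9→15 16:f→9,7→9,j→16,g→16,9→9 17:f→9,7→9,j→17,g→9,9→9 [Hopcroft].
'97': N↓-sim [25, 12, 1] end={s18} — reject; 2/2 deletions ∈↓L.
'ff7': N↓-sim [25, 22, 10, 1] end={s18} rej; 3/3 del acc.
'7jf': N↓-sim [25, 18, 10, 1] end={s18} — reject; 3/3 single-dels accept.
'9jg': N↓-sim [25, 12, 7, 1] end={s18} ∉↓L; 3/3 deletions ∈↓L.
'7fj9': run [25, 18, 9, 5, 1] end={s18} rej; 4/4 single-dels accept.
5 obstructions.


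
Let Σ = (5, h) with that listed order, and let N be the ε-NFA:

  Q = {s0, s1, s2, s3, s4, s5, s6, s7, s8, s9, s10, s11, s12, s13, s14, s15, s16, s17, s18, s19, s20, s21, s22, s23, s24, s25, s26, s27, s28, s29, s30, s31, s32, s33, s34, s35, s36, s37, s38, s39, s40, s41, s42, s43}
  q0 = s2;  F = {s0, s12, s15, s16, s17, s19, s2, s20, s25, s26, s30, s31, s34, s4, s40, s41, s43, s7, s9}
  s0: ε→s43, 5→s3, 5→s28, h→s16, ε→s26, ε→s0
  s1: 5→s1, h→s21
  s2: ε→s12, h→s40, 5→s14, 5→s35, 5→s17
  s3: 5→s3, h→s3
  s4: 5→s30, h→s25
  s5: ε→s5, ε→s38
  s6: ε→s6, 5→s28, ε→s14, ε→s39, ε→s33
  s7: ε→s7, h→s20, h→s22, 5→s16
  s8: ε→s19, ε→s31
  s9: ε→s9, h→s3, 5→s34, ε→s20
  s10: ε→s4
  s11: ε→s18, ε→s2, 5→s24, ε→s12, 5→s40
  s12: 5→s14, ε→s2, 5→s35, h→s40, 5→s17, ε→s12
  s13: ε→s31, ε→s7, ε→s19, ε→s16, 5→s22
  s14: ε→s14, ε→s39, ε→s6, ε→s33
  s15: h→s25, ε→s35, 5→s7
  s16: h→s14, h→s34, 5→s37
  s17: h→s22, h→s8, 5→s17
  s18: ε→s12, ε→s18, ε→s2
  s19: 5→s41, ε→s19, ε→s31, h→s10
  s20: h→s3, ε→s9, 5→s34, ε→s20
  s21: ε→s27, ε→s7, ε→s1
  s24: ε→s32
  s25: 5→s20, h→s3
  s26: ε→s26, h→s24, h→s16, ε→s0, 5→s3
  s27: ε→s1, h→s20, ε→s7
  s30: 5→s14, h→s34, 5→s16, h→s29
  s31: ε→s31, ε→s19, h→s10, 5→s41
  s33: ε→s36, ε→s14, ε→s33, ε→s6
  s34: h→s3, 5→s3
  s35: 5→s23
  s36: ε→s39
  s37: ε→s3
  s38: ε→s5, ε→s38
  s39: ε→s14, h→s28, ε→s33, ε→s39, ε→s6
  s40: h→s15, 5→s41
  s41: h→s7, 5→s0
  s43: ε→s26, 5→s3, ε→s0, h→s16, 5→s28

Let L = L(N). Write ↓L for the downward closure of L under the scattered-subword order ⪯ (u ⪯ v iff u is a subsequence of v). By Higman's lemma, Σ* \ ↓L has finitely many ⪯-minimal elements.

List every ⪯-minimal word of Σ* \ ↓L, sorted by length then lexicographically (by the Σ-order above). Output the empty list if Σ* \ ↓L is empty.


|Q|=44, |F|=19, |δ|=122 (61 ε).
min D↑ (15 st, q0=0, F={11}): 0:5→1,h→2 1:5→1,h→3 2:5→4,h→5 3:5→4,h→6 4:5→7,h→8 5:5→8,h→9 6:5→10,h→9 7:5→11,h→12 8:5→12,h→13 9:5→13,h→11 10:5→12,h→14 11:5→11,h→11 12:5→11,h→14 13:5→14,h→11 14:5→11,h→11 [Hopcroft].
'h555': |S_i|=[35, 32, 23, 15, 3] end={s28,s3,s37} — reject; 4/4 single-dels accept.
'hhhh': run [35, 32, 24, 13, 2] end={s28,s3} — reject; 4/4 del acc.
'5hh5h5': run [35, 31, 28, 21, 14, 9, 2] end={s28,s3} ∉↓L; 6/6 deletions ∈↓L.
3 words, ⪯-incomp.

Antichain: [h555, hhhh, 5hh5h5].


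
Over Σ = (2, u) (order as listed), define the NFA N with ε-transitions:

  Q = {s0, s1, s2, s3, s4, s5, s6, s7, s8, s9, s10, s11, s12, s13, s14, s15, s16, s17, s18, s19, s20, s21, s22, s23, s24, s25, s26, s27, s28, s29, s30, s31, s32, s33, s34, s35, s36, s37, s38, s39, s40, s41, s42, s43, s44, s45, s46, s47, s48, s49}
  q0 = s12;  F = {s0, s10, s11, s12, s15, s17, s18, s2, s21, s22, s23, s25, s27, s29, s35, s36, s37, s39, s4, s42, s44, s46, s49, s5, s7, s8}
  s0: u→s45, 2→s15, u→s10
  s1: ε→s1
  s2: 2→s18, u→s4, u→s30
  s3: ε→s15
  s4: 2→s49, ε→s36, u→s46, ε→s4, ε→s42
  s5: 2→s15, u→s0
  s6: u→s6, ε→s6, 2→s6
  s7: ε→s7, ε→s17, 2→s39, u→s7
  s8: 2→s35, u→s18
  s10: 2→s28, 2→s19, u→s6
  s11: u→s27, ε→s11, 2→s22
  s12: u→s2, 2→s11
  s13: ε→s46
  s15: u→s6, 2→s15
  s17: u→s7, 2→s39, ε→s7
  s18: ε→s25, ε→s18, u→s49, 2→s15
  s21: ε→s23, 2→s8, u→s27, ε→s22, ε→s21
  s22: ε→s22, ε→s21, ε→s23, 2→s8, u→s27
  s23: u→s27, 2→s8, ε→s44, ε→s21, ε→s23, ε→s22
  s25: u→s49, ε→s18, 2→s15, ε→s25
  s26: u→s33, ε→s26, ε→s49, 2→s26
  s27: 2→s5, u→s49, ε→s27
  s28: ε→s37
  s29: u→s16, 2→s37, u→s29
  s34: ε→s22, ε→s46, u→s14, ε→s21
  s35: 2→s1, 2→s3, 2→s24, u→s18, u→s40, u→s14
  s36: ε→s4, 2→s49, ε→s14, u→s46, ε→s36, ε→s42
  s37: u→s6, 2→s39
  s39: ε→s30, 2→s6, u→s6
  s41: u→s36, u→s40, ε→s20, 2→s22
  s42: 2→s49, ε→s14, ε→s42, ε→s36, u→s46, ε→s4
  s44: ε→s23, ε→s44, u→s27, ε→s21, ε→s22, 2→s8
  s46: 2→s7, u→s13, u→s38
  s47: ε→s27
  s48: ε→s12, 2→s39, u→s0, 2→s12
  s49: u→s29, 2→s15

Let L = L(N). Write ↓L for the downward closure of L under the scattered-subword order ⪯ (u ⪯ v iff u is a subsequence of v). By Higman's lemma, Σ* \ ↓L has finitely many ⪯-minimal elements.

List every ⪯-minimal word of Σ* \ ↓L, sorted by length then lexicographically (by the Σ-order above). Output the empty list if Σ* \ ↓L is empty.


Antichain: [u22u, 2uu2u, 22222u, 222u2u, 2u2uuu, uuu222].

|Q|=50, |F|=26, |δ|=120 (48 ε).
min D↑ (20 st, q0=0, F={15}): 0:2→1,u→2 1:2→3,u→4 2:2→5,u→6 3:2→7,u→4 4:2→8,u→9 5:2→10,u→9 6:2→9,u→11 7:2→12,u→5 8:2→10,u→13 9:2→10,u→14 10:2→10,u→15 11:2→16,u→11 12:2→10,u→5 13:2→10,u→17 14:2→18,u→14 15:2→15,u→15 16:2→19,u→16 17:2→18,u→15 18:2→19,u→15 19:2→15,u→15 [Hopcroft].
'u22u': run [39, 28, 18, 7, 1] end={s6} rej; 4/4 del acc.
'2uu2u': N↓-sim [39, 31, 21, 15, 7, 1] end={s6} ∉↓L; 5/5 deletions ∈↓L.
'22222u': run [39, 31, 28, 23, 18, 8, 1] end={s6} ∉↓L; 6/6 deletions ∈↓L.
'222u2u': run [39, 31, 28, 23, 17, 7, 1] end={s6} rej; 6/6 single-dels accept.
'2u2uuu': run [39, 31, 21, 11, 10, 8, 1] end={s6} ∉↓L; 6/6 single-dels accept.
'uuu222': N↓-sim [39, 28, 22, 15, 8, 3, 1] end={s6} ∉↓L; 6/6 deletions ∈↓L.
6 obstructions.


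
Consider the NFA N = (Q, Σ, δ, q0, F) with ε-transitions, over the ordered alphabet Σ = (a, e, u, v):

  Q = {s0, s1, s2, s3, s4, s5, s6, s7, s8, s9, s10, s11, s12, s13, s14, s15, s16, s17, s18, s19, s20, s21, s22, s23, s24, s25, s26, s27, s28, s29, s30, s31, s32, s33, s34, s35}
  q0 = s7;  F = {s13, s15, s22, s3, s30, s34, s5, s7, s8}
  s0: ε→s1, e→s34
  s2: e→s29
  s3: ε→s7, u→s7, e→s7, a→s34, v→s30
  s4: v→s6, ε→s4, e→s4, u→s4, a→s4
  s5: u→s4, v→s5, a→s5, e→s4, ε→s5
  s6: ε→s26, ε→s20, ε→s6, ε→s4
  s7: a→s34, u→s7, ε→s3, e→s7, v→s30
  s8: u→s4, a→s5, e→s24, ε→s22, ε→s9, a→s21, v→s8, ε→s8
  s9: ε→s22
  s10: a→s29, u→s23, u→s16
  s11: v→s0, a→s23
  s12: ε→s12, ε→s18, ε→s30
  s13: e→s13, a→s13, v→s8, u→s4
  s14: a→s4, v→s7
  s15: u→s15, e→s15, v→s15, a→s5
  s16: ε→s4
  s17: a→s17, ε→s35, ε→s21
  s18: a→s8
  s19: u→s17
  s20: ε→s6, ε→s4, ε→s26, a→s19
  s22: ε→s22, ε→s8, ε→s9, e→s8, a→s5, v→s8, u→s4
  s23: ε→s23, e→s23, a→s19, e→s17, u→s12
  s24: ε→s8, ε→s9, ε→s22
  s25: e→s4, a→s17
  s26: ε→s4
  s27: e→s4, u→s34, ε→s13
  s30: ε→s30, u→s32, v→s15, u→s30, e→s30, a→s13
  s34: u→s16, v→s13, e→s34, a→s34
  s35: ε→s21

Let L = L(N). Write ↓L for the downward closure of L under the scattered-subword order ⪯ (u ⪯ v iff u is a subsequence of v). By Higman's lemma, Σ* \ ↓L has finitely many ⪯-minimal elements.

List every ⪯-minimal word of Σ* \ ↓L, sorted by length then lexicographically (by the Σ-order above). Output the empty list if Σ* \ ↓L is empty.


|Q|=36, |F|=9, |δ|=96 (33 ε).
min D↑ (8 st, q0=0, F={3}): 0:a→1,e→0,u→0,v→2 1:a→1,e→1,u→3,v→4 2:a→4,e→2,u→2,v→5 3:a→3,e→3,u→3,v→3 4:a→4,e→4,u→3,v→6 5:a→7,e→5,u→5,v→5 6:a→7,e→6,u→3,v→6 7:a→7,e→3,u→3,v→7.
'au': N↓-sim [21, 16, 9] end={s16,s17,s19,s20,s21,s26,s35,s4,s6} — reject; 2/2 single-dels accept.
'vvae': run [21, 17, 14, 9, 8] end={s17,s19,s20,s21,s26,s35,s4,s6} — reject; 4/4 single-dels accept.
2 obstructions.

A = [au, vvae].


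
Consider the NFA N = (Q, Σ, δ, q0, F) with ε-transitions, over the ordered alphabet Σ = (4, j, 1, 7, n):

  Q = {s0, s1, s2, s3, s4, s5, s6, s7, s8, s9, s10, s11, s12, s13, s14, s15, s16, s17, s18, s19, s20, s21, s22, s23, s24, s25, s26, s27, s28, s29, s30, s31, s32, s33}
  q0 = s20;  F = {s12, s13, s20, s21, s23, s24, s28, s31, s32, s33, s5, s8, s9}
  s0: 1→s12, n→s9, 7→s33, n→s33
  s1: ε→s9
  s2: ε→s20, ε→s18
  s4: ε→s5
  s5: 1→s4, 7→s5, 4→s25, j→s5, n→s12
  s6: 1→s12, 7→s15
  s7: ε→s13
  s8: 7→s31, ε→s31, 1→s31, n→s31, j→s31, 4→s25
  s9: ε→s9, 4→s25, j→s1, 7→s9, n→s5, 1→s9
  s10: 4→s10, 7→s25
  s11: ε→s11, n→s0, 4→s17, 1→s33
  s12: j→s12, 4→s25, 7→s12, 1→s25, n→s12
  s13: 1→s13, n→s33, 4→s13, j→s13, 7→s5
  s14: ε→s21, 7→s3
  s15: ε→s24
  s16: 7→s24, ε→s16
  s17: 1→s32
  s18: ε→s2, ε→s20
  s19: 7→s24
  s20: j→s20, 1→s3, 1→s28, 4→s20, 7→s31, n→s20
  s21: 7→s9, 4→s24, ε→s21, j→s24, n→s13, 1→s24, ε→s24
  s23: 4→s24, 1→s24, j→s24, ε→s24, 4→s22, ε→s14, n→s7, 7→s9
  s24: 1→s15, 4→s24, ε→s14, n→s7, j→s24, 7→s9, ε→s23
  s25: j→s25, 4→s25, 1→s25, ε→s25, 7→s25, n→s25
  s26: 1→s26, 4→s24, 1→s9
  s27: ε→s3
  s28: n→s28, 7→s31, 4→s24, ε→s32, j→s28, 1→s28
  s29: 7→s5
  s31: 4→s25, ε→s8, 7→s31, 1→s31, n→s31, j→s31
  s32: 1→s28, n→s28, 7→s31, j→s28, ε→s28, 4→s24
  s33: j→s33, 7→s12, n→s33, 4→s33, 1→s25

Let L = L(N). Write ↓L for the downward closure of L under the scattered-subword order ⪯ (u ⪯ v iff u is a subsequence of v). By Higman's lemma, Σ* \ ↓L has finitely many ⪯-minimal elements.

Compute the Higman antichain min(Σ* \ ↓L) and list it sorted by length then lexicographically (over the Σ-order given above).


|Q|=34, |F|=13, |δ|=115 (24 ε).
min D↑ (10 st, q0=0, F={4}): 0:4→0,j→0,1→1,7→2,n→0 1:4→3,j→1,1→1,7→2,n→1 2:4→4,j→2,1→2,7→2,n→2 3:4→3,j→3,1→3,7→5,n→6 4:4→4,j→4,1→4,7→4,n→4 5:4→4,j→5,1→5,7→5,n→7 6:4→6,j→6,1→6,7→7,n→8 7:4→4,j→7,1→7,7→7,n→9 8:4→8,j→8,1→4,7→9,n→8 9:4→4,j→9,1→4,7→9,n→9 [Hopcroft].
'74': N↓-sim [21, 9, 1] end={s25} ∉↓L; 2/2 deletions ∈↓L.
'14nn1': N↓-sim [21, 20, 16, 7, 3, 1] end={s25} ∉↓L; 5/5 del acc.
2 words, ⪯-incomp.

Antichain: [74, 14nn1].


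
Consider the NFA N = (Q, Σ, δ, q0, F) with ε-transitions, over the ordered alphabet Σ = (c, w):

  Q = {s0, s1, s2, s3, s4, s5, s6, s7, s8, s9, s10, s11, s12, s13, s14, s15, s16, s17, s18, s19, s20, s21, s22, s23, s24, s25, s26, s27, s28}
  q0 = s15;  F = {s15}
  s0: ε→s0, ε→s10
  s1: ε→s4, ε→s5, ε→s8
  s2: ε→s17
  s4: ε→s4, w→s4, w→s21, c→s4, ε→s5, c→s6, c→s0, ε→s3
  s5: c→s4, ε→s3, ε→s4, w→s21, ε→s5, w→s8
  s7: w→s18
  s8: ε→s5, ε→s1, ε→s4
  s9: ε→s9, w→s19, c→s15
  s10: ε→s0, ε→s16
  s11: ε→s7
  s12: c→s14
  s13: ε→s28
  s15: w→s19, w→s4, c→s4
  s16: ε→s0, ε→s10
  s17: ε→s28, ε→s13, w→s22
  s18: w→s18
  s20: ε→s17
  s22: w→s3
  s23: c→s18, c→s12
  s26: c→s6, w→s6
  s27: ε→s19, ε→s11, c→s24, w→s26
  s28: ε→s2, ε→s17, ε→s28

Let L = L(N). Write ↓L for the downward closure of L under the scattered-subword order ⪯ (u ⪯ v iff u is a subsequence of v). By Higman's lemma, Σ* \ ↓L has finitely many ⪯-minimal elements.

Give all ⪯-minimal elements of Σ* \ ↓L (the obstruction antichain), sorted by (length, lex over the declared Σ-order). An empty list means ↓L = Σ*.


Antichain: [c, w].

|Q|=29, |F|=1, |δ|=54 (30 ε).
min D↑ (2 st, q0=0, F={1}): 0:c→1,w→1 1:c→1,w→1 (ε-aug+det+¬).
'c': |S_i|=[12, 10] end={s0,s1,s10,s16,s21,s3,s4,s5,s6,s8} — reject; 1/1 single-dels accept.
'w': |S_i|=[12, 11] end={s0,s1,s10,s16,s19,s21,s3,s4,s5,s6,s8} rej; 1/1 del acc.
2 minimals (antichain).


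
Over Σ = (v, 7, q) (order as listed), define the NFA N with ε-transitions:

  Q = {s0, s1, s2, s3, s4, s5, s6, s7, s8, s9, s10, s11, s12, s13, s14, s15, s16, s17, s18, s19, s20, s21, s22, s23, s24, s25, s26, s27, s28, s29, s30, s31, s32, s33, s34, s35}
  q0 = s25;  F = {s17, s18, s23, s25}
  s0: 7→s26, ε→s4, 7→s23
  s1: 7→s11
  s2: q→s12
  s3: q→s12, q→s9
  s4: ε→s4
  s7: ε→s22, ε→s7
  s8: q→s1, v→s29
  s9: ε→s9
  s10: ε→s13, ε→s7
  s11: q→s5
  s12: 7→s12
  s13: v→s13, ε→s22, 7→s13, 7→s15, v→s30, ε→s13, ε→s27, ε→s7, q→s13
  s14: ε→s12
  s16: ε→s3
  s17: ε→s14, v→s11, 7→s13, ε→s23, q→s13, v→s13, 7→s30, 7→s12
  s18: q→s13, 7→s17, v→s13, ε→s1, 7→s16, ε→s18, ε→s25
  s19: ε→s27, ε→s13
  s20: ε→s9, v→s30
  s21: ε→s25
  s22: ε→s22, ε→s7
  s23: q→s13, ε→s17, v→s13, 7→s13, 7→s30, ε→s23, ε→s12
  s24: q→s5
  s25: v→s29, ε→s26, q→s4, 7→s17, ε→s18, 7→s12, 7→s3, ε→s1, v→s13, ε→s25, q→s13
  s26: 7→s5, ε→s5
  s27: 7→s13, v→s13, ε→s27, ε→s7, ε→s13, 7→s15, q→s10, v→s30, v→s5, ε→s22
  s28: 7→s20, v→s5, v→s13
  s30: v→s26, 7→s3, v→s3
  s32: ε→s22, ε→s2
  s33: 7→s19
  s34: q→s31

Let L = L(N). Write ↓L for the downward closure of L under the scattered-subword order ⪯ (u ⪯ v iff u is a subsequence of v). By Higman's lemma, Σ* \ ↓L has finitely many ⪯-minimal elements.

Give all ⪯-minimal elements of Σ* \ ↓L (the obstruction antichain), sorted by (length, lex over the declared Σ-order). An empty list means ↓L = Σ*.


min(Σ*\↓L) = [v, q, 77].

|Q|=36, |F|=4, |δ|=91 (38 ε).
min D↑ (3 st, q0=0, F={1}): 0:v→1,7→2,q→1 1:v→1,7→1,q→1 2:v→1,7→1,q→1.
'v': |S_i|=[22, 14] end={s10,s11,s12,s13,s15,s22,s26,s27,s29,s3,s30,s5,…} ∉↓L; 1/1 del acc.
'q': N↓-sim [22, 13] end={s10,s12,s13,s15,s22,s26,s27,s3,s30,s4,s5,s7,…} — reject; 1/1 deletions ∈↓L.
'77': |S_i|=[22, 17, 12] end={s10,s12,s13,s15,s22,s26,s27,s3,s30,s5,s7,s9} ∉↓L; 2/2 del acc.
3 words, ⪯-incomp.


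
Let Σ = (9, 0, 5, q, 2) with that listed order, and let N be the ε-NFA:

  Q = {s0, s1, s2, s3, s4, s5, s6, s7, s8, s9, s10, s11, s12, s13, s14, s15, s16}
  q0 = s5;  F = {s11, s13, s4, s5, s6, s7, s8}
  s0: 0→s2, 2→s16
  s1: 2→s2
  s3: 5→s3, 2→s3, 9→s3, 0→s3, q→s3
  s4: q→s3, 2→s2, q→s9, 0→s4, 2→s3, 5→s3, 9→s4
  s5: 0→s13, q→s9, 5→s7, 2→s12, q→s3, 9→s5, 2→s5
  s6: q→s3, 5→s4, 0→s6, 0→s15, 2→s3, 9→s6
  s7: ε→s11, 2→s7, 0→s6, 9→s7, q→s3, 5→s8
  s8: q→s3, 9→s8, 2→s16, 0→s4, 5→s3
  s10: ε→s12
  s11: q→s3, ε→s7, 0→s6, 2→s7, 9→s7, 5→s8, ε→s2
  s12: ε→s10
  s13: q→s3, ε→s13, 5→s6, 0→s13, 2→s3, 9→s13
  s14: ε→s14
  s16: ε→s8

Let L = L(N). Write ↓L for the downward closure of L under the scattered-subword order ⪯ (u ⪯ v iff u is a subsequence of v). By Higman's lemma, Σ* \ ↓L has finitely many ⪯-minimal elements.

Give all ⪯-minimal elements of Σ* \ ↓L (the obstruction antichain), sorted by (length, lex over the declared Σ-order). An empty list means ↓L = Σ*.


|Q|=17, |F|=7, |δ|=56 (8 ε).
min D↑ (7 st, q0=0, F={3}): 0:9→0,0→1,5→2,q→3,2→0 1:9→1,0→1,5→4,q→3,2→3 2:9→2,0→4,5→5,q→3,2→2 3:9→3,0→3,5→3,q→3,2→3 4:9→4,0→4,5→6,q→3,2→3 5:9→5,0→6,5→3,q→3,2→5 6:9→6,0→6,5→3,q→3,2→3.
'q': |S_i|=[14, 2] end={s3,s9} rej; 1/1 del acc.
'02': N↓-sim [14, 7, 2] end={s2,s3} rej; 2/2 deletions ∈↓L.
'555': N↓-sim [14, 10, 6, 1] end={s3} — reject; 3/3 single-dels accept.
3 words, ⪯-incomp.

min(Σ*\↓L) = [q, 02, 555].


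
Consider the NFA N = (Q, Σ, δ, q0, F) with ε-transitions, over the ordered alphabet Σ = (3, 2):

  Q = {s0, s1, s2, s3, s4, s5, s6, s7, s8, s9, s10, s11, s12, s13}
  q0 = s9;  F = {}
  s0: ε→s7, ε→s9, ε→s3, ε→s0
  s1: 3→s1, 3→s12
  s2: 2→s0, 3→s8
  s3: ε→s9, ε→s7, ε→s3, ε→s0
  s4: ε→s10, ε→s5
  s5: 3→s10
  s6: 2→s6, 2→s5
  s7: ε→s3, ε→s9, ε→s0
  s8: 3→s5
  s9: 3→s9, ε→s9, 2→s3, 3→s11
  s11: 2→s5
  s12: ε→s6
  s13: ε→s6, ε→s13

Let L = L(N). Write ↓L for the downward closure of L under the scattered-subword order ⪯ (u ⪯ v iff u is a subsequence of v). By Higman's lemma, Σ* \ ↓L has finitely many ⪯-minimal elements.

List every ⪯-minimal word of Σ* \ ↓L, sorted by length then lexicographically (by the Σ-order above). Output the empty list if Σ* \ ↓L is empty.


A = [ε].

|Q|=14, |F|=0, |δ|=29 (17 ε).
min D↑ (1 st, q0=0, F={0}): 0:3→0,2→0 [Hopcroft].
ε ∈ L(D↑) — L = ∅.


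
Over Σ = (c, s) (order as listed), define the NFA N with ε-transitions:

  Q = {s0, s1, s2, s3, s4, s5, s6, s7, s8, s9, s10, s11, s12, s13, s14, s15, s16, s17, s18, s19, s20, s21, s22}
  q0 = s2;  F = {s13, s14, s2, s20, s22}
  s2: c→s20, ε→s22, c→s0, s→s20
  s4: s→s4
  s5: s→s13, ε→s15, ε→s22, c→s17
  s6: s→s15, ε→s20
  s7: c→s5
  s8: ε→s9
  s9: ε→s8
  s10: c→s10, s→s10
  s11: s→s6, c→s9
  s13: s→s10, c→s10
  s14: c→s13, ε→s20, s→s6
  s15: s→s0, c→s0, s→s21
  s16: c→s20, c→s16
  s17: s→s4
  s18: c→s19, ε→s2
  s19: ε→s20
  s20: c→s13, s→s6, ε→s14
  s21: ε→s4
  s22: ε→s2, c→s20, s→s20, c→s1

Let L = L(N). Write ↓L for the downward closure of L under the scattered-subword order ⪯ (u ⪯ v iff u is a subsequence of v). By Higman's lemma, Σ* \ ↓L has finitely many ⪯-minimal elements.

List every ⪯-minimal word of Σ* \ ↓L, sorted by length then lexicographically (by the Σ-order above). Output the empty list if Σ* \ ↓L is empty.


A = [ccc, ccs, scc, scs].

|Q|=23, |F|=5, |δ|=40 (12 ε).
min D↑ (4 st, q0=0, F={3}): 0:c→1,s→1 1:c→2,s→1 2:c→3,s→3 3:c→3,s→3 (ε-aug+det+¬).
'ccc': |S_i|=[12, 10, 3, 1] end={s10} rej; 3/3 del acc.
'ccs': N↓-sim [12, 10, 3, 1] end={s10} ∉↓L; 3/3 del acc.
'scc': run [12, 9, 3, 1] end={s10} ∉↓L; 3/3 del acc.
'scs': run [12, 9, 3, 1] end={s10} rej; 3/3 del acc.
4 minimals (antichain).


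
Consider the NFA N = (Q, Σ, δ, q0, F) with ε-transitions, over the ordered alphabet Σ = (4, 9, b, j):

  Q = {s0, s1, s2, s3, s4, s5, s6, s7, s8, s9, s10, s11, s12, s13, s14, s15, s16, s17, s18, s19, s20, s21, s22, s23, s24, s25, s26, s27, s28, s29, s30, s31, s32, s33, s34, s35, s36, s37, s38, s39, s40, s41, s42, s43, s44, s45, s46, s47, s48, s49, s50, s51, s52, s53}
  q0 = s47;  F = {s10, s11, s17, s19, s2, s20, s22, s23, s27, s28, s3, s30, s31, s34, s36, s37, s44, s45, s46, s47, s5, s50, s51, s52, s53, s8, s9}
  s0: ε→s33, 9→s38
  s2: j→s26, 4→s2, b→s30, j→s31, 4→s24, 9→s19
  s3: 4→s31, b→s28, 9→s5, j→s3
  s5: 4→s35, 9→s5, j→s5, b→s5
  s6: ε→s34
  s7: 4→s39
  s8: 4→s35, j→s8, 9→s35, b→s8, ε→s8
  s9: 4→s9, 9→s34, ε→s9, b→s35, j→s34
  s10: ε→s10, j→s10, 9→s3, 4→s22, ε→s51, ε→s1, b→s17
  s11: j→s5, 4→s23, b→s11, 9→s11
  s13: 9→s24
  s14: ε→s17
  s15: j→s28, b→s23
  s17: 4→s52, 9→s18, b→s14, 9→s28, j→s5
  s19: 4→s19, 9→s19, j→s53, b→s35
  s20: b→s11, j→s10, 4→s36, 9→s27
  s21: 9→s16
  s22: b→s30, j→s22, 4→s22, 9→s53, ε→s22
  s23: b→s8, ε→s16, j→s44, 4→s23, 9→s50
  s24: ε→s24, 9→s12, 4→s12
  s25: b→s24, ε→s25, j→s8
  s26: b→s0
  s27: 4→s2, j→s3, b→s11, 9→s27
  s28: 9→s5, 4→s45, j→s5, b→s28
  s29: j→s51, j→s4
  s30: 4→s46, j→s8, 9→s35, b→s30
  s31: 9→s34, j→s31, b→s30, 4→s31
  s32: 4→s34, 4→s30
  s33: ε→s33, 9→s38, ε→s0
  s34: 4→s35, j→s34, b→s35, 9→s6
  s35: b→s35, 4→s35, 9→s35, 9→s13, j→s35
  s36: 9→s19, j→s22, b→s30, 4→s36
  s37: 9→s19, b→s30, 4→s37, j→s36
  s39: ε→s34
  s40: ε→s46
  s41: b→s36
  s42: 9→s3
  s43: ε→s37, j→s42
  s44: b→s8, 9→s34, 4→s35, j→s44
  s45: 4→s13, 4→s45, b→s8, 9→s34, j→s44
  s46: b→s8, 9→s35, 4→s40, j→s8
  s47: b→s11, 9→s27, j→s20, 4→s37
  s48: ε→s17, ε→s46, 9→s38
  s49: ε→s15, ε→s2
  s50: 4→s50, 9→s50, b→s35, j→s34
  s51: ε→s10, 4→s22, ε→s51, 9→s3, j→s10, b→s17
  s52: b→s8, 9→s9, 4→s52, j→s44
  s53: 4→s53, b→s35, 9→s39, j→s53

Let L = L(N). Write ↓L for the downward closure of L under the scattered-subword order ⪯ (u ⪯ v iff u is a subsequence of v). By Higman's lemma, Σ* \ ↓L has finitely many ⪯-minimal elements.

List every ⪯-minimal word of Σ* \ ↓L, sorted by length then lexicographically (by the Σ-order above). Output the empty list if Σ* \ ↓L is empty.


min(Σ*\↓L) = [49b, 4b9, bj4, 9j94, b4b4, jj994].

|Q|=54, |F|=27, |δ|=160 (23 ε).
min D↑ (27 st, q0=0, F={13}): 0:4→1,9→2,b→3,j→4 1:4→1,9→5,b→6,j→7 2:4→8,9→2,b→3,j→9 3:4→10,9→3,b→3,j→11 4:4→7,9→2,b→3,j→12 5:4→5,9→5,b→13,j→14 6:4→15,9→13,b→6,j→16 7:4→7,9→5,b→6,j→17 8:4→8,9→5,b→6,j→18 9:4→18,9→11,b→19,j→9 10:4→10,9→20,b→16,j→21 11:4→13,9→11,b→11,j→11 12:4→17,9→9,b→22,j→12 13:4→13,9→13,b→13,j→13 14:4→14,9→23,b→13,j→14 15:4→15,9→13,b→16,j→16 16:4→13,9→13,b→16,j→16 17:4→17,9→14,b→6,j→17 18:4→18,9→23,b→6,j→18 19:4→24,9→11,b→19,j→11 20:4→20,9→20,b→13,j→23 21:4→13,9→23,b→16,j→21 22:4→25,9→19,b→22,j→11 23:4→13,9→23,b→13,j→23 24:4→24,9→23,b→16,j→21 25:4→25,9→26,b→16,j→21 26:4→26,9→23,b→13,j→23 [Hopcroft].
'49b': N↓-sim [42, 29, 12, 4] end={s12,s13,s24,s35} — reject; 3/3 del acc.
'4b9': N↓-sim [42, 29, 11, 5] end={s12,s13,s24,s35,s38} — reject; 3/3 deletions ∈↓L.
'bj4': N↓-sim [42, 26, 9, 4] end={s12,s13,s24,s35} ∉↓L; 3/3 del acc.
'9j94': N↓-sim [42, 31, 22, 9, 4] end={s12,s13,s24,s35} ∉↓L; 4/4 single-dels accept.
'b4b4': run [42, 26, 16, 5, 4] end={s12,s13,s24,s35} — reject; 4/4 deletions ∈↓L.
'jj994': N↓-sim [42, 40, 31, 21, 8, 4] end={s12,s13,s24,s35} — reject; 5/5 single-dels accept.
6 minimals (antichain).
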